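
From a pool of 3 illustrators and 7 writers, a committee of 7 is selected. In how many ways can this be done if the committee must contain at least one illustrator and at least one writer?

119

With no constraint there are C(10,7) = 120 possible selections.
Subtract selections that omit an entire group: no illustrators → C(7,7) = 1; no writers → C(3,7) = 0.
Both groups omitted at once is impossible, so 120 − 1 = 119.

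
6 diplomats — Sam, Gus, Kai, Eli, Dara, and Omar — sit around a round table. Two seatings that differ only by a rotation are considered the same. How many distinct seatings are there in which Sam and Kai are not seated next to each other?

Without the restriction there are (5)! = 120 seatings.
Those with Sam next to Kai: fuse the pair into one unit and seat 5 units around a circle — 2·(4)! = 48.
Subtracting, 120 − 48 = 72.

72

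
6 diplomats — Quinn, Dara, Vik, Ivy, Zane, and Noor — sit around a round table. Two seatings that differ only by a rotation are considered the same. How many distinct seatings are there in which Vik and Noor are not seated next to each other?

All circular seatings of 6 people number (5)! = 120.
Those with Vik next to Noor: fuse the pair into one unit and seat 5 units around a circle — 2·(4)! = 48.
Subtracting, 120 − 48 = 72.

72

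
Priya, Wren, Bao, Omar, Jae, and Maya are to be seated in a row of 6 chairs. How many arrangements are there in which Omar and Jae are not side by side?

There are 6! = 720 arrangements in all. If Omar and Jae are adjacent, merging them into one block gives 2·(5)! = 240 arrangements.
So 720 − 240 = 480 arrangements keep them apart.

480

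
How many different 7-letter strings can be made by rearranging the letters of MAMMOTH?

Letter multiplicities in MAMMOTH: A×1, H×1, M×3, O×1, T×1.
Dividing 7! = 5040 by 3! = 6 for the repeated letters gives 840.

840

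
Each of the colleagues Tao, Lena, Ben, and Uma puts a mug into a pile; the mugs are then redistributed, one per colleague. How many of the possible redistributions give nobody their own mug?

This is the derangement count D_4: permutations of 4 items with no fixed point.
By inclusion–exclusion this is Σ_{j=0}^{4} (−1)^j C(4,j)·(4−j)!.
Computing: 24 − 24 + 12 − 4 + 1 = 9.

9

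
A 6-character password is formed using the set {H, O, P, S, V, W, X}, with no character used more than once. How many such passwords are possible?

This is a permutation of 6 out of 7: P(7,6) = 7!/1!.
That product is 7 × 6 × 5 × 4 × 3 × 2 = 5040.

5040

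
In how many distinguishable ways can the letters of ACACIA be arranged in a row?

Letter multiplicities in ACACIA: A×3, C×2, I×1.
The number of distinct arrangements is 6!/(3!·2!) = 720/12 = 60.

60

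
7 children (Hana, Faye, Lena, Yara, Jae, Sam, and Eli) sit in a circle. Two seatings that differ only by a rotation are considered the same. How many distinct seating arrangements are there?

720

Around a circle, 7 distinct people have 7!/7 = (6)! = 720 rotationally distinct seatings.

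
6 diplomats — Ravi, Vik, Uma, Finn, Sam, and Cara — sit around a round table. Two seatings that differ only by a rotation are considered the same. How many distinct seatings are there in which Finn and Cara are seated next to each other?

Glue Finn and Cara into a block (2 internal orders). Seating 5 units around a circle gives (4)! arrangements.
So 2 × (4)! = 2 × 24 = 48.

48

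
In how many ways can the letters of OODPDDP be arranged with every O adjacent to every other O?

60

Treat the 2 copies of O as a single block. The multiset to arrange is then {OO, D, D, D, P, P}, 6 items in all.
That gives (6)!/(3!·2!) = 60 arrangements.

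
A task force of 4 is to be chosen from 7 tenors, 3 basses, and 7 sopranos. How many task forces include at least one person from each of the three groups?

1029

With no constraint there are C(17,4) = 2380 possible selections.
Selections missing a whole group: no tenors → C(10,4) = 210; no basses → C(14,4) = 1001; no sopranos → C(10,4) = 210.
Add back selections omitting two groups (i.e. drawn from a single group): C(7,4) + C(3,4) + C(7,4) = 70.
By inclusion–exclusion: 2380 − 1421 + 70 = 1029.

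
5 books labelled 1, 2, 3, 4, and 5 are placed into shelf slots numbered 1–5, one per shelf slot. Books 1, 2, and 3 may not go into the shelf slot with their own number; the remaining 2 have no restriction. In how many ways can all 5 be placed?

Let Aᵢ (for i ∈ {1, 2, 3}) be the placements that put book i in its forbidden shelf slot. Any j of these fix j positions, leaving (5−j)! ways to fill the rest, and there are C(3,j) ways to pick which j.
By inclusion–exclusion, the number of valid placements is Σ_{j=0}^{3} (−1)^j C(3,j)·(5−j)!.
Computing: 120 − 72 + 18 − 2 = 64.

64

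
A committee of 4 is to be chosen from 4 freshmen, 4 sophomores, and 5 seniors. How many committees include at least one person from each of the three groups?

400

Unrestricted: C(13,4) = 715 ways to pick any 4 of the 13.
Selections missing a whole group: no freshmen → C(9,4) = 126; no sophomores → C(9,4) = 126; no seniors → C(8,4) = 70.
Add back selections omitting two groups (i.e. drawn from a single group): C(4,4) + C(4,4) + C(5,4) = 7.
By inclusion–exclusion: 715 − 322 + 7 = 400.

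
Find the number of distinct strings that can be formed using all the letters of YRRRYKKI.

YRRRYKKI has 8 letters with K appearing twice, R appearing 3 times, and Y appearing twice.
Dividing 8! = 40320 by 3!·2!·2! = 24 for the repeated letters gives 1680.

1680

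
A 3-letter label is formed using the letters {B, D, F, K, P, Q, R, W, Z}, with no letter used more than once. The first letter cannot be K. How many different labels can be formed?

The first letter has 9−1 = 8 choices (anything except K).
The remaining 2 letters are filled from the other 8 symbols without repetition: 8 × 7 = 56.
Total: 8 × 56 = 448.

448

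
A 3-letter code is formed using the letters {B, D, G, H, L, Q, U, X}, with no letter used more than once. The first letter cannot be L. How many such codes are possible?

294

The first letter has 8−1 = 7 choices (anything except L).
The remaining 2 letters are filled from the other 7 symbols without repetition: 7 × 6 = 42.
Total: 7 × 42 = 294.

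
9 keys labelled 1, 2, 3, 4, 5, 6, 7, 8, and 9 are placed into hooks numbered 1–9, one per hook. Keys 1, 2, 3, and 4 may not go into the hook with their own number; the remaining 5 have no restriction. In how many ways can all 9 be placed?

Let Aᵢ (for 1 ≤ i ≤ 4) be the placements that put key i in its forbidden hook. Any j of these fix j positions, leaving (9−j)! ways to fill the rest, and there are C(4,j) ways to pick which j.
By inclusion–exclusion, the number of valid placements is Σ_{j=0}^{4} (−1)^j C(4,j)·(9−j)!.
Computing: 362880 − 161280 + 30240 − 2880 + 120 = 229080.

229080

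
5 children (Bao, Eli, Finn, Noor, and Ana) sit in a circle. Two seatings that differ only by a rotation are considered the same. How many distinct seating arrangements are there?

24

Fix one person's seat to break rotational symmetry; the remaining 4 people can be arranged in (4)! = 24 ways.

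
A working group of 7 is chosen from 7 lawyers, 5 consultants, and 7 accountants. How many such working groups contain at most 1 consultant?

18447

Split by how many consultants are chosen (0 through 1).
Sum: C(5,0)·C(14,7) + C(5,1)·C(14,6) = 3432 + 15015 = 18447.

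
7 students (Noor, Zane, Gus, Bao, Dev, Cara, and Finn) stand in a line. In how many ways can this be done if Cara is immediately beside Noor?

Glue Cara and Noor into one block (2 internal orders), leaving 6 units to arrange in a row.
So the count is 2·(6)! = 1440.

1440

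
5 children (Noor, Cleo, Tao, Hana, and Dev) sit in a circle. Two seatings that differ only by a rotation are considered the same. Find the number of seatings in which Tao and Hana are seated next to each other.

Treat {Tao, Hana} as one unit (2 internal orders) and seat the resulting 4 units around the table: (3)! circular arrangements.
So 2 × (3)! = 2 × 6 = 12.

12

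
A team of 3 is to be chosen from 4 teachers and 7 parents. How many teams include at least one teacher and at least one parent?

126

With no constraint there are C(11,3) = 165 possible selections.
Selections missing a whole group: no teachers → C(7,3) = 35; no parents → C(4,3) = 4.
Both groups omitted at once is impossible, so 165 − 39 = 126.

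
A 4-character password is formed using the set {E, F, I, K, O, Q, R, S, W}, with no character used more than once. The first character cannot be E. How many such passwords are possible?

The first character has 9−1 = 8 choices (anything except E).
The remaining 3 characters are filled from the other 8 symbols without repetition: 8 × 7 × 6 = 336.
Total: 8 × 336 = 2688.

2688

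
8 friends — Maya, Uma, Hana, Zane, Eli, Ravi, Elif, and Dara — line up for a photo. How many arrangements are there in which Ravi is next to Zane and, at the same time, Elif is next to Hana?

Treat {Ravi,Zane} as one block (2 orders) and {Elif,Hana} as another (2 orders).
That leaves 6 units to arrange: 2 × 2 × 6! = 4 × 720 = 2880.

2880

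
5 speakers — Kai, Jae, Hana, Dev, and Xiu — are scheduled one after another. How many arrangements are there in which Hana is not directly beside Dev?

There are 5! = 120 arrangements in all. If Hana and Dev are adjacent, merging them into one block gives 2·(4)! = 48 arrangements.
So 120 − 48 = 72 arrangements keep them apart.

72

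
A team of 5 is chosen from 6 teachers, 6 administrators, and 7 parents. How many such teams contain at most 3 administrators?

Split by how many administrators are chosen (0 through 3).
Sum: C(6,0)·C(13,5) + C(6,1)·C(13,4) + C(6,2)·C(13,3) + C(6,3)·C(13,2) = 1287 + 4290 + 4290 + 1560 = 11427.

11427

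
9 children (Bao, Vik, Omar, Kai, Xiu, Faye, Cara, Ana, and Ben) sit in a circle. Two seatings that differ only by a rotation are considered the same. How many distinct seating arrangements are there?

40320

Seat Bao anywhere (absorbing the rotational symmetry), then permute the other 8: (8)! = 40320.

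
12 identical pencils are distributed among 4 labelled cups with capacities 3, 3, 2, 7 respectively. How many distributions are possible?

19

Without the upper bounds there are C(15,3) = 455 ways to split 12 among 4 cups.
Subtract solutions that violate a single cap (substitute x_i' = x_i − (cap_i+1)): x_1 ≥ 4 gives C(11,3) = 165; x_2 ≥ 4 gives C(11,3) = 165; x_3 ≥ 3 gives C(12,3) = 220; x_4 ≥ 8 gives C(7,3) = 35. Together 585.
Add back pairs where two caps are both exceeded: 35 + 56 + 1 + 56 + 1 + 4 = 153.
Subtract triples: 4 + 0 + 0 + 0 = 4.
By inclusion–exclusion the count is 455 − 585 + 153 − 4 = 19.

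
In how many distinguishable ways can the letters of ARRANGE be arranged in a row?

1260

ARRANGE has 7 letters with A appearing twice and R appearing twice.
So there are 7! / (2!·2!) = 1260 distinguishable arrangements.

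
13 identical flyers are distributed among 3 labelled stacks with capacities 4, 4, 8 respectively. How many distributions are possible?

10

By stars and bars, unrestricted non-negative solutions to x_1+…+x_3 = 13 number C(13+2,2) = 105.
Subtract solutions that violate a single cap (substitute x_i' = x_i − (cap_i+1)): x_1 ≥ 5 gives C(10,2) = 45; x_2 ≥ 5 gives C(10,2) = 45; x_3 ≥ 9 gives C(6,2) = 15. Together 105.
Add back pairs where two caps are both exceeded: 10 + 0 + 0 = 10.
By inclusion–exclusion the count is 105 − 105 + 10 = 10.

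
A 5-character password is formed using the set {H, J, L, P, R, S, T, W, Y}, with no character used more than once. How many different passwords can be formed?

With no repetition, fill the 5 characters in order: 9 choices, then 8, down to 5.
9 × 8 × 7 × 6 × 5 = 15120.

15120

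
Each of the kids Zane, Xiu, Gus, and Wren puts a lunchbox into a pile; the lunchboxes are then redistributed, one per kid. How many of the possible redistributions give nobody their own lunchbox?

9

Count assignments avoiding every fixed point. For any j of the 4 kids fixed to their own lunchbox, the other 4−j can be arranged in (4−j)! ways.
By inclusion–exclusion this is Σ_{j=0}^{4} (−1)^j C(4,j)·(4−j)!.
Computing: 24 − 24 + 12 − 4 + 1 = 9.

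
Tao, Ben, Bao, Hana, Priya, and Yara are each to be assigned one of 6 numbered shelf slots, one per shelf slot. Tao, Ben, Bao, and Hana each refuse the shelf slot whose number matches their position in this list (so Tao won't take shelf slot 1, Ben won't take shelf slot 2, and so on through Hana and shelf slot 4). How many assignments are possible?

Let Aᵢ (for 1 ≤ i ≤ 4) be the placements that put person i in their forbidden shelf slot. Any j of these fix j positions, leaving (6−j)! ways to fill the rest, and there are C(4,j) ways to pick which j.
By inclusion–exclusion, the number of valid placements is Σ_{j=0}^{4} (−1)^j C(4,j)·(6−j)!.
Computing: 720 − 480 + 144 − 24 + 2 = 362.

362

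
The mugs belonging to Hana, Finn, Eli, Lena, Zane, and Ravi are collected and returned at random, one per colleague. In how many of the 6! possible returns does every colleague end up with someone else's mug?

Count assignments avoiding every fixed point. For any j of the 6 colleagues fixed to their own mug, the other 6−j can be arranged in (6−j)! ways.
By inclusion–exclusion this is Σ_{j=0}^{6} (−1)^j C(6,j)·(6−j)!.
Computing: 720 − 720 + 360 − 120 + 30 − 6 + 1 = 265.

265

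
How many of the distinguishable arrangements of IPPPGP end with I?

5

Fix I in the last position and arrange the remaining 5 letters.
Those 5 letters have P appearing 4 times, giving (5)!/(4!) = 5.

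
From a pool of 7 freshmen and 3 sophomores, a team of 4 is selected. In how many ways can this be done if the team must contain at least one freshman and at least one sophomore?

175

Unrestricted: C(10,4) = 210 ways to pick any 4 of the 10.
Selections missing a whole group: no freshmen → C(3,4) = 0; no sophomores → C(7,4) = 35.
Both groups omitted at once is impossible, so 210 − 35 = 175.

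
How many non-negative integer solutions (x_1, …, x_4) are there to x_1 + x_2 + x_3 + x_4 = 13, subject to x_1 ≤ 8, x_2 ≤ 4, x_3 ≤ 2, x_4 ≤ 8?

Without the upper bounds there are C(16,3) = 560 ways to split 13 among 4 variables.
Subtract solutions that violate a single cap (substitute x_i' = x_i − (cap_i+1)): x_1 ≥ 9 gives C(7,3) = 35; x_2 ≥ 5 gives C(11,3) = 165; x_3 ≥ 3 gives C(13,3) = 286; x_4 ≥ 9 gives C(7,3) = 35. Together 521.
Add back pairs where two caps are both exceeded: 0 + 4 + 0 + 56 + 0 + 4 = 64.
By inclusion–exclusion the count is 560 − 521 + 64 = 103.

103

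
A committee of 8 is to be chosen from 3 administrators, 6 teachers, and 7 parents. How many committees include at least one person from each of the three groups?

11529

Total 8-person selections from all 16: C(16,8) = 12870.
Selections missing a whole group: no administrators → C(13,8) = 1287; no teachers → C(10,8) = 45; no parents → C(9,8) = 9.
Add back selections omitting two groups (i.e. drawn from a single group): C(3,8) + C(6,8) + C(7,8) = 0.
By inclusion–exclusion: 12870 − 1341 + 0 = 11529.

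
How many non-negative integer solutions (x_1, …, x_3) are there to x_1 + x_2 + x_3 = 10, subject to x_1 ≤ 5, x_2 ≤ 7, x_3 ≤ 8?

Ignoring the caps, the number of non-negative solutions to x_1+…+x_3 = 10 is C(12,2) = 66.
Subtract solutions that violate a single cap (substitute x_i' = x_i − (cap_i+1)): x_1 ≥ 6 gives C(6,2) = 15; x_2 ≥ 8 gives C(4,2) = 6; x_3 ≥ 9 gives C(3,2) = 3. Together 24.
No two caps can be exceeded simultaneously, so the pair terms are all 0.
By inclusion–exclusion the count is 66 − 24 + 0 = 42.

42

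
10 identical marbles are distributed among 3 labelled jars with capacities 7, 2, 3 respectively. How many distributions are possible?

6

By stars and bars, unrestricted non-negative solutions to x_1+…+x_3 = 10 number C(10+2,2) = 66.
Subtract solutions that violate a single cap (substitute x_i' = x_i − (cap_i+1)): x_1 ≥ 8 gives C(4,2) = 6; x_2 ≥ 3 gives C(9,2) = 36; x_3 ≥ 4 gives C(8,2) = 28. Together 70.
Add back pairs where two caps are both exceeded: 0 + 0 + 10 = 10.
By inclusion–exclusion the count is 66 − 70 + 10 = 6.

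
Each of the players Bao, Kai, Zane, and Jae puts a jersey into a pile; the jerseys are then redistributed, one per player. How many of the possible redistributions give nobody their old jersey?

9

Let Aᵢ be the assignments in which player i gets their old jersey. We want the size of the complement of A₁∪…∪A_4.
By inclusion–exclusion this is Σ_{j=0}^{4} (−1)^j C(4,j)·(4−j)!.
Computing: 24 − 24 + 12 − 4 + 1 = 9.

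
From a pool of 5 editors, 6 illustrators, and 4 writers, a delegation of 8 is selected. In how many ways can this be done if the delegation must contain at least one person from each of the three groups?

With no constraint there are C(15,8) = 6435 possible selections.
Selections missing a whole group: no editors → C(10,8) = 45; no illustrators → C(9,8) = 9; no writers → C(11,8) = 165.
Add back selections omitting two groups (i.e. drawn from a single group): C(5,8) + C(6,8) + C(4,8) = 0.
By inclusion–exclusion: 6435 − 219 + 0 = 6216.

6216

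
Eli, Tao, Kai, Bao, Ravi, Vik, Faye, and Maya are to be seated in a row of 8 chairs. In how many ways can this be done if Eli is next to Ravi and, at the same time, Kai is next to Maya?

Treat {Eli,Ravi} as one block (2 orders) and {Kai,Maya} as another (2 orders).
That leaves 6 units to arrange: 2 × 2 × 6! = 4 × 720 = 2880.

2880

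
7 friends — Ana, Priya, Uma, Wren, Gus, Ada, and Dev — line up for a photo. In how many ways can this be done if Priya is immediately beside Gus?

1440

Glue Priya and Gus into one block (2 internal orders), leaving 6 units to arrange in a row.
So the count is 2·(6)! = 1440.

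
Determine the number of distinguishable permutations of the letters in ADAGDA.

60

ADAGDA has 6 letters with A appearing 3 times and D appearing twice.
The number of distinct arrangements is 6!/(3!·2!) = 720/12 = 60.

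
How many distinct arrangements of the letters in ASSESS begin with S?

With the first slot taken by S, it remains to arrange the other 5 letters (ASESS).
Those 5 letters have S appearing 3 times, giving (5)!/(3!) = 20.

20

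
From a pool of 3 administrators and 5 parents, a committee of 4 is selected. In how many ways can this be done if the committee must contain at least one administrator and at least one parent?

65

Unrestricted: C(8,4) = 70 ways to pick any 4 of the 8.
Selections missing a whole group: no administrators → C(5,4) = 5; no parents → C(3,4) = 0.
Both groups omitted at once is impossible, so 70 − 5 = 65.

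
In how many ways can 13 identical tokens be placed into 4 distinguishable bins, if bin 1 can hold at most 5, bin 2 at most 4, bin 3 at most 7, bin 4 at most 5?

124

Ignoring the caps, the number of non-negative solutions to x_1+…+x_4 = 13 is C(16,3) = 560.
Subtract solutions that violate a single cap (substitute x_i' = x_i − (cap_i+1)): x_1 ≥ 6 gives C(10,3) = 120; x_2 ≥ 5 gives C(11,3) = 165; x_3 ≥ 8 gives C(8,3) = 56; x_4 ≥ 6 gives C(10,3) = 120. Together 461.
Add back pairs where two caps are both exceeded: 10 + 0 + 4 + 1 + 10 + 0 = 25.
By inclusion–exclusion the count is 560 − 461 + 25 = 124.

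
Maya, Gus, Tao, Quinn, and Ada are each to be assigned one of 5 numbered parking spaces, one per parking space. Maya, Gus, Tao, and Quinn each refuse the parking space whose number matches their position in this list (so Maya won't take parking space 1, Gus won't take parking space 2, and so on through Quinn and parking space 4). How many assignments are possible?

Let Aᵢ (for 1 ≤ i ≤ 4) be the placements that put person i in their forbidden parking space. Any j of these fix j positions, leaving (5−j)! ways to fill the rest, and there are C(4,j) ways to pick which j.
By inclusion–exclusion, the number of valid placements is Σ_{j=0}^{4} (−1)^j C(4,j)·(5−j)!.
Computing: 120 − 96 + 36 − 8 + 1 = 53.

53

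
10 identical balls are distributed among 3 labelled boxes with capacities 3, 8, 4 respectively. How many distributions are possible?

17

By stars and bars, unrestricted non-negative solutions to x_1+…+x_3 = 10 number C(10+2,2) = 66.
Subtract solutions that violate a single cap (substitute x_i' = x_i − (cap_i+1)): x_1 ≥ 4 gives C(8,2) = 28; x_2 ≥ 9 gives C(3,2) = 3; x_3 ≥ 5 gives C(7,2) = 21. Together 52.
Add back pairs where two caps are both exceeded: 0 + 3 + 0 = 3.
By inclusion–exclusion the count is 66 − 52 + 3 = 17.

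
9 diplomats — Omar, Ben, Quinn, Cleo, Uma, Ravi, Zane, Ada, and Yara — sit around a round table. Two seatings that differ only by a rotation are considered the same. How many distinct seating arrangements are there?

Around a circle, 9 distinct people have 9!/9 = (8)! = 40320 rotationally distinct seatings.

40320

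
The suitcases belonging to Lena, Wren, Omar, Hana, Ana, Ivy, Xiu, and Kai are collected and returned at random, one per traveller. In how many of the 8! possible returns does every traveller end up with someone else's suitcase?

Count assignments avoiding every fixed point. For any j of the 8 travellers fixed to their own suitcase, the other 8−j can be arranged in (8−j)! ways.
By inclusion–exclusion this is Σ_{j=0}^{8} (−1)^j C(8,j)·(8−j)!.
Computing: 40320 − 40320 + 20160 − 6720 + 1680 − 336 + 56 − 8 + 1 = 14833.

14833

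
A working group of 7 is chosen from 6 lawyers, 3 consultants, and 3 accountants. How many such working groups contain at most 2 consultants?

666

Split by how many consultants are chosen (0 through 2).
Sum: C(3,0)·C(9,7) + C(3,1)·C(9,6) + C(3,2)·C(9,5) = 36 + 252 + 378 = 666.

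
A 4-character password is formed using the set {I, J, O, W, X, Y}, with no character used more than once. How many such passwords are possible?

This is a permutation of 4 out of 6: P(6,4) = 6!/2!.
6 × 5 × 4 × 3 = 360.

360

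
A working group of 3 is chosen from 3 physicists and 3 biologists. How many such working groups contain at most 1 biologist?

Split by how many biologists are chosen (0 through 1).
Sum: C(3,0)·C(3,3) + C(3,1)·C(3,2) = 1 + 9 = 10.

10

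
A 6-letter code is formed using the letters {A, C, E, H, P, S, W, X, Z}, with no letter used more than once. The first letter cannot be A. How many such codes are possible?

53760

The first letter has 9−1 = 8 choices (anything except A).
The remaining 5 letters are filled from the other 8 symbols without repetition: 8 × 7 × 6 × 5 × 4 = 6720.
Total: 8 × 6720 = 53760.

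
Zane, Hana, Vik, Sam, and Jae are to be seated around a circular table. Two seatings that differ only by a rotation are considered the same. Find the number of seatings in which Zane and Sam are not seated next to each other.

Without the restriction there are (4)! = 24 seatings.
Seatings with Zane beside Sam: treat them as a block with 2 internal orders, giving 2 × (3)! = 12.
Subtracting, 24 − 12 = 12.

12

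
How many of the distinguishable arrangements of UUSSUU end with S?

Fix S in the last position and arrange the remaining 5 letters.
Those 5 letters have U appearing 4 times, giving (5)!/(4!) = 5.

5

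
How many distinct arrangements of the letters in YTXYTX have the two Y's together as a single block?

Treat the 2 copies of Y as a single block. The multiset to arrange is then {YY, T, T, X, X}, 5 items in all.
That gives (5)!/(2!·2!) = 30 arrangements.

30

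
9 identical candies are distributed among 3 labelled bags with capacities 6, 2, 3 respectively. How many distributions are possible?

6

Without the upper bounds there are C(11,2) = 55 ways to split 9 among 3 bags.
Subtract solutions that violate a single cap (substitute x_i' = x_i − (cap_i+1)): x_1 ≥ 7 gives C(4,2) = 6; x_2 ≥ 3 gives C(8,2) = 28; x_3 ≥ 4 gives C(7,2) = 21. Together 55.
Add back pairs where two caps are both exceeded: 0 + 0 + 6 = 6.
By inclusion–exclusion the count is 55 − 55 + 6 = 6.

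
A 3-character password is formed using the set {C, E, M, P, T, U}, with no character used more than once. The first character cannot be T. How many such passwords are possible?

100

The first character has 6−1 = 5 choices (anything except T).
The remaining 2 characters are filled from the other 5 symbols without repetition: 5 × 4 = 20.
Total: 5 × 20 = 100.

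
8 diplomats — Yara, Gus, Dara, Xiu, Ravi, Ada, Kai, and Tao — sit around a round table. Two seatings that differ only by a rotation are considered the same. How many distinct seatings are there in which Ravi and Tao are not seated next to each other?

Without the restriction there are (7)! = 5040 seatings.
Seatings with Ravi beside Tao: treat them as a block with 2 internal orders, giving 2 × (6)! = 1440.
Subtracting, 5040 − 1440 = 3600.

3600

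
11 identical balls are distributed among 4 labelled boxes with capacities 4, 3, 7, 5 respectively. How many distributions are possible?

Ignoring the caps, the number of non-negative solutions to x_1+…+x_4 = 11 is C(14,3) = 364.
Subtract solutions that violate a single cap (substitute x_i' = x_i − (cap_i+1)): x_1 ≥ 5 gives C(9,3) = 84; x_2 ≥ 4 gives C(10,3) = 120; x_3 ≥ 8 gives C(6,3) = 20; x_4 ≥ 6 gives C(8,3) = 56. Together 280.
Add back pairs where two caps are both exceeded: 10 + 0 + 1 + 0 + 4 + 0 = 15.
By inclusion–exclusion the count is 364 − 280 + 15 = 99.

99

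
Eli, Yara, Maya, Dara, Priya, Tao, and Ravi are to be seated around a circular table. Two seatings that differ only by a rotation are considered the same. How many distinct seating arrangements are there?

Seat Eli anywhere (absorbing the rotational symmetry), then permute the other 6: (6)! = 720.

720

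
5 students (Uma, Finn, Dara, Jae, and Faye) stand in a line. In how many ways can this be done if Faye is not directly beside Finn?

There are 5! = 120 arrangements in all. If Faye and Finn are adjacent, merging them into one block gives 2·(4)! = 48 arrangements.
Complementary counting: 120 − 48 = 72.

72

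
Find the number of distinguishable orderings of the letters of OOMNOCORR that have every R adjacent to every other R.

Treat the 2 copies of R as a single block. The multiset to arrange is then {RR, C, M, N, O, O, O, O}, 8 items in all.
That gives (8)!/(4!) = 1680 arrangements.

1680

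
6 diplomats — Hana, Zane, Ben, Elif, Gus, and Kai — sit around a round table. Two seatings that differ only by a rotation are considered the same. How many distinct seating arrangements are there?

Around a circle, 6 distinct people have 6!/6 = (5)! = 120 rotationally distinct seatings.

120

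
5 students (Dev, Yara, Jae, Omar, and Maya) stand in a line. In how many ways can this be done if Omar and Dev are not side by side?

There are 5! = 120 arrangements in all. If Omar and Dev are adjacent, merging them into one block gives 2·(4)! = 48 arrangements.
Complementary counting: 120 − 48 = 72.

72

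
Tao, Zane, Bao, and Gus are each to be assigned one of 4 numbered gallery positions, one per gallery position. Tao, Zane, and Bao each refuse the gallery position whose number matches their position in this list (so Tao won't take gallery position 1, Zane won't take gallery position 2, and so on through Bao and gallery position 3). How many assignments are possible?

11

Let Aᵢ (for i ∈ {1, 2, 3}) be the placements that put person i in their forbidden gallery position. Any j of these fix j positions, leaving (4−j)! ways to fill the rest, and there are C(3,j) ways to pick which j.
By inclusion–exclusion, the number of valid placements is Σ_{j=0}^{3} (−1)^j C(3,j)·(4−j)!.
Computing: 24 − 18 + 6 − 1 = 11.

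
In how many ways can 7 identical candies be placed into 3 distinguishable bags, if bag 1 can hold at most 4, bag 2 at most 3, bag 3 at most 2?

Without the upper bounds there are C(9,2) = 36 ways to split 7 among 3 bags.
Subtract solutions that violate a single cap (substitute x_i' = x_i − (cap_i+1)): x_1 ≥ 5 gives C(4,2) = 6; x_2 ≥ 4 gives C(5,2) = 10; x_3 ≥ 3 gives C(6,2) = 15. Together 31.
Add back pairs where two caps are both exceeded: 0 + 0 + 1 = 1.
By inclusion–exclusion the count is 36 − 31 + 1 = 6.

6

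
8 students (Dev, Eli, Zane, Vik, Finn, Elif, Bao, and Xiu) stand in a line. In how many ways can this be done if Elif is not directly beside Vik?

30240

Of the 8! = 40320 arrangements, those with Elif and Vik adjacent number 2 × 7! = 10080 (treat the pair as a block with 2 internal orders).
Complementary counting: 40320 − 10080 = 30240.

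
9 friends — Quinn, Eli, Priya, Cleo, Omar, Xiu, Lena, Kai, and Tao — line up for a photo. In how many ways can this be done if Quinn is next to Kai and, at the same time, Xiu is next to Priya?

Treat {Quinn,Kai} as one block (2 orders) and {Xiu,Priya} as another (2 orders).
That leaves 7 units to arrange: 2 × 2 × 7! = 4 × 5040 = 20160.

20160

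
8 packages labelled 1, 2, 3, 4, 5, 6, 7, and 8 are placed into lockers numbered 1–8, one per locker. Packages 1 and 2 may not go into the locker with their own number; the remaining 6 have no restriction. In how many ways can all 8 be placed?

Let Aᵢ (for i ∈ {1, 2}) be the placements that put package i in its forbidden locker. Any j of these fix j positions, leaving (8−j)! ways to fill the rest, and there are C(2,j) ways to pick which j.
By inclusion–exclusion, the number of valid placements is Σ_{j=0}^{2} (−1)^j C(2,j)·(8−j)!.
Computing: 40320 − 10080 + 720 = 30960.

30960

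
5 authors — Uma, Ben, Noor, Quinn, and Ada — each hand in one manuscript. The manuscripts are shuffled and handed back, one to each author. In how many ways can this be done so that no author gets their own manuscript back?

Count assignments avoiding every fixed point. For any j of the 5 authors fixed to their own manuscript, the other 5−j can be arranged in (5−j)! ways.
By inclusion–exclusion this is Σ_{j=0}^{5} (−1)^j C(5,j)·(5−j)!.
Computing: 120 − 120 + 60 − 20 + 5 − 1 = 44.

44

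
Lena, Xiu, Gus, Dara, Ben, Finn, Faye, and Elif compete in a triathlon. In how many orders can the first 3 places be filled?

336

There are 8 choices for 1st place, 7 for 2nd, and 6 for 3rd.
That gives 8 × 7 × 6 = 336.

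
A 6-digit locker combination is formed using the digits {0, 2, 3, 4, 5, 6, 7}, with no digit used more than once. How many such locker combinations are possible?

Choose and order 6 of the 7 symbols: the first digit has 7 options, the next 6, and so on down to 2.
7 × 6 × 5 × 4 × 3 × 2 = 5040.

5040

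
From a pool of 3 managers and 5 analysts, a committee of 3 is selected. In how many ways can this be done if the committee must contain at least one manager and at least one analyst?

Total 3-person selections from all 8: C(8,3) = 56.
Selections missing a whole group: no managers → C(5,3) = 10; no analysts → C(3,3) = 1.
Both groups omitted at once is impossible, so 56 − 11 = 45.

45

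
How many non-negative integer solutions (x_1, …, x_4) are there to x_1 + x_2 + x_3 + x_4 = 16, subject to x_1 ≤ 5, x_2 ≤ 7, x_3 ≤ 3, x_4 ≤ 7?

73

Ignoring the caps, the number of non-negative solutions to x_1+…+x_4 = 16 is C(19,3) = 969.
Subtract solutions that violate a single cap (substitute x_i' = x_i − (cap_i+1)): x_1 ≥ 6 gives C(13,3) = 286; x_2 ≥ 8 gives C(11,3) = 165; x_3 ≥ 4 gives C(15,3) = 455; x_4 ≥ 8 gives C(11,3) = 165. Together 1071.
Add back pairs where two caps are both exceeded: 10 + 84 + 10 + 35 + 1 + 35 = 175.
By inclusion–exclusion the count is 969 − 1071 + 175 = 73.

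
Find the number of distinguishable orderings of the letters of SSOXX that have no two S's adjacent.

Total arrangements of SSOXX: 5!/(2!·2!) = 30.
If the two S's are adjacent, glue them into one block, leaving 4 items to arrange: (4)!/(2!) = 12 ways.
Hence 30 − 12 = 18.

18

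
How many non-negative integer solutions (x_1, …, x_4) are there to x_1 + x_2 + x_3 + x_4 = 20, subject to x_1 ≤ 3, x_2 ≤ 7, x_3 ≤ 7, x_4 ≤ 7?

34

Without the upper bounds there are C(23,3) = 1771 ways to split 20 among 4 variables.
Subtract solutions that violate a single cap (substitute x_i' = x_i − (cap_i+1)): x_1 ≥ 4 gives C(19,3) = 969; x_2 ≥ 8 gives C(15,3) = 455; x_3 ≥ 8 gives C(15,3) = 455; x_4 ≥ 8 gives C(15,3) = 455. Together 2334.
Add back pairs where two caps are both exceeded: 165 + 165 + 165 + 35 + 35 + 35 = 600.
Subtract triples: 1 + 1 + 1 + 0 = 3.
By inclusion–exclusion the count is 1771 − 2334 + 600 − 3 = 34.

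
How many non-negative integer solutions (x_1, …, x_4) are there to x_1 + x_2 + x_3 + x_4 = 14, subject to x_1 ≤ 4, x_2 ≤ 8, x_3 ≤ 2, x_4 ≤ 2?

Ignoring the caps, the number of non-negative solutions to x_1+…+x_4 = 14 is C(17,3) = 680.
Subtract solutions that violate a single cap (substitute x_i' = x_i − (cap_i+1)): x_1 ≥ 5 gives C(12,3) = 220; x_2 ≥ 9 gives C(8,3) = 56; x_3 ≥ 3 gives C(14,3) = 364; x_4 ≥ 3 gives C(14,3) = 364. Together 1004.
Add back pairs where two caps are both exceeded: 1 + 84 + 84 + 10 + 10 + 165 = 354.
Subtract triples: 0 + 0 + 20 + 0 = 20.
By inclusion–exclusion the count is 680 − 1004 + 354 − 20 = 10.

10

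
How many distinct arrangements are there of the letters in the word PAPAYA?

The 6 letters of PAPAYA have repeats: A appearing 3 times and P appearing twice.
The number of distinct arrangements is 6!/(3!·2!) = 720/12 = 60.

60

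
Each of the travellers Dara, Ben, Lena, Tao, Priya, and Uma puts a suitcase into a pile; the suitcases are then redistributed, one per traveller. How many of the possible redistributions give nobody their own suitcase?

265

Count assignments avoiding every fixed point. For any j of the 6 travellers fixed to their own suitcase, the other 6−j can be arranged in (6−j)! ways.
By inclusion–exclusion this is Σ_{j=0}^{6} (−1)^j C(6,j)·(6−j)!.
Computing: 720 − 720 + 360 − 120 + 30 − 6 + 1 = 265.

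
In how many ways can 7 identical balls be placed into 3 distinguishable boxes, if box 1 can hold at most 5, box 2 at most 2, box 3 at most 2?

6

By stars and bars, unrestricted non-negative solutions to x_1+…+x_3 = 7 number C(7+2,2) = 36.
Subtract solutions that violate a single cap (substitute x_i' = x_i − (cap_i+1)): x_1 ≥ 6 gives C(3,2) = 3; x_2 ≥ 3 gives C(6,2) = 15; x_3 ≥ 3 gives C(6,2) = 15. Together 33.
Add back pairs where two caps are both exceeded: 0 + 0 + 3 = 3.
By inclusion–exclusion the count is 36 − 33 + 3 = 6.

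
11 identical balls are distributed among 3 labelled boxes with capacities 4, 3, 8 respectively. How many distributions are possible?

By stars and bars, unrestricted non-negative solutions to x_1+…+x_3 = 11 number C(11+2,2) = 78.
Subtract solutions that violate a single cap (substitute x_i' = x_i − (cap_i+1)): x_1 ≥ 5 gives C(8,2) = 28; x_2 ≥ 4 gives C(9,2) = 36; x_3 ≥ 9 gives C(4,2) = 6. Together 70.
Add back pairs where two caps are both exceeded: 6 + 0 + 0 = 6.
By inclusion–exclusion the count is 78 − 70 + 6 = 14.

14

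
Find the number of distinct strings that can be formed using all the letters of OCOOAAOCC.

OCOOAAOCC has 9 letters with A appearing twice, C appearing 3 times, and O appearing 4 times.
The number of distinct arrangements is 9!/(4!·3!·2!) = 362880/288 = 1260.

1260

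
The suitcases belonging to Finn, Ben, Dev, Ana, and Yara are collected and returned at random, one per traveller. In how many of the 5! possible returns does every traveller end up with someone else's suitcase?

Count assignments avoiding every fixed point. For any j of the 5 travellers fixed to their own suitcase, the other 5−j can be arranged in (5−j)! ways.
By inclusion–exclusion this is Σ_{j=0}^{5} (−1)^j C(5,j)·(5−j)!.
Computing: 120 − 120 + 60 − 20 + 5 − 1 = 44.

44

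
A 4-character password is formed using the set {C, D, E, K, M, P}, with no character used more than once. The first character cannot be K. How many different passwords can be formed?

300

The first character has 6−1 = 5 choices (anything except K).
The remaining 3 characters are filled from the other 5 symbols without repetition: 5 × 4 × 3 = 60.
Total: 5 × 60 = 300.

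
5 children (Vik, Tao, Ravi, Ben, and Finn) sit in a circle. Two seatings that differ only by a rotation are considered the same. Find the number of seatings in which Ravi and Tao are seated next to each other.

12

Glue Ravi and Tao into a block (2 internal orders). Seating 4 units around a circle gives (3)! arrangements.
So 2 × (3)! = 2 × 6 = 12.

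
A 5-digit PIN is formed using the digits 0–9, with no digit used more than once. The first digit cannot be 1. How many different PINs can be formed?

The first digit has 10−1 = 9 choices (anything except 1).
The remaining 4 digits are filled from the other 9 symbols without repetition: 9 × 8 × 7 × 6 = 3024.
Total: 9 × 3024 = 27216.

27216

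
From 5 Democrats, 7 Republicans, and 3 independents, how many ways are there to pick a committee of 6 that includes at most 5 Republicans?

4998

Split by how many Republicans are chosen (0 through 5).
Sum: C(7,0)·C(8,6) + C(7,1)·C(8,5) + C(7,2)·C(8,4) + C(7,3)·C(8,3) + C(7,4)·C(8,2) + C(7,5)·C(8,1) = 28 + 392 + 1470 + 1960 + 980 + 168 = 4998.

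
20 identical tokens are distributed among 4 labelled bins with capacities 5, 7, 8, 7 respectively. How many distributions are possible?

116

By stars and bars, unrestricted non-negative solutions to x_1+…+x_4 = 20 number C(20+3,3) = 1771.
Subtract solutions that violate a single cap (substitute x_i' = x_i − (cap_i+1)): x_1 ≥ 6 gives C(17,3) = 680; x_2 ≥ 8 gives C(15,3) = 455; x_3 ≥ 9 gives C(14,3) = 364; x_4 ≥ 8 gives C(15,3) = 455. Together 1954.
Add back pairs where two caps are both exceeded: 84 + 56 + 84 + 20 + 35 + 20 = 299.
By inclusion–exclusion the count is 1771 − 1954 + 299 = 116.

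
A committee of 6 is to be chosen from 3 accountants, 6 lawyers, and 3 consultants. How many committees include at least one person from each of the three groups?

Unrestricted: C(12,6) = 924 ways to pick any 6 of the 12.
Selections missing a whole group: no accountants → C(9,6) = 84; no lawyers → C(6,6) = 1; no consultants → C(9,6) = 84.
Add back selections omitting two groups (i.e. drawn from a single group): C(3,6) + C(6,6) + C(3,6) = 1.
By inclusion–exclusion: 924 − 169 + 1 = 756.

756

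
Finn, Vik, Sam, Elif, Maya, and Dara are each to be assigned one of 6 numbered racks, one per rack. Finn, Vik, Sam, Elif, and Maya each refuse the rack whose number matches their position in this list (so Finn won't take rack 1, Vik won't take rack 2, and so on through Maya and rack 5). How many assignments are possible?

309

Let Aᵢ (for 1 ≤ i ≤ 5) be the placements that put person i in their forbidden rack. Any j of these fix j positions, leaving (6−j)! ways to fill the rest, and there are C(5,j) ways to pick which j.
By inclusion–exclusion, the number of valid placements is Σ_{j=0}^{5} (−1)^j C(5,j)·(6−j)!.
Computing: 720 − 600 + 240 − 60 + 10 − 1 = 309.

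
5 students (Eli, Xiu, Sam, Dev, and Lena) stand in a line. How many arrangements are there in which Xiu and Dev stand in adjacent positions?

Treat {Xiu, Dev} as a single unit. There are 4 units to order, and the pair itself can be ordered 2 ways.
So the count is 2·(4)! = 48.

48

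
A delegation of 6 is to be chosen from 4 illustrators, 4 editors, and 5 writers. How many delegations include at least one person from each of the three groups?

Total 6-person selections from all 13: C(13,6) = 1716.
Subtract selections that omit an entire group: no illustrators → C(9,6) = 84; no editors → C(9,6) = 84; no writers → C(8,6) = 28.
Add back selections omitting two groups (i.e. drawn from a single group): C(4,6) + C(4,6) + C(5,6) = 0.
By inclusion–exclusion: 1716 − 196 + 0 = 1520.

1520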